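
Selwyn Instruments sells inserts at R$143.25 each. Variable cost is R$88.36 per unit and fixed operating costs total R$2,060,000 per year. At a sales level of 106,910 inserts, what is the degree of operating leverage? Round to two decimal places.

At 106,910 units, contribution = 106,910 × R$54.89 = R$5,868,289.90.
Subtracting fixed costs: EBIT = R$5,868,289.90 − R$2,060,000 = R$3,808,289.90.
DOL = contribution ÷ EBIT = R$5,868,289.90 ÷ R$3,808,289.90 = 1.5409.

1.54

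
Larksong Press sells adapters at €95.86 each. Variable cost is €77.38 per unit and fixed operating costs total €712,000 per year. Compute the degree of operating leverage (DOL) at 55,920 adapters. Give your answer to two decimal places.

Total contribution margin = 55,920 × €18.48 = €1,033,401.60.
Operating income = contribution − fixed costs = €1,033,401.60 − €712,000 = €321,401.60.
So DOL = total CM / EBIT = €1,033,401.60 / €321,401.60 = 3.2153.

3.22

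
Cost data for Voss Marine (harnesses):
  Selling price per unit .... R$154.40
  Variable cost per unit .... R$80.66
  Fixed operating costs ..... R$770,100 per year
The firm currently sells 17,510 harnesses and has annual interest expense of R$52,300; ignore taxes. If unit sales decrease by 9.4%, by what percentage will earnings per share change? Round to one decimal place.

Total contribution margin = 17,510 × R$73.74 = R$1,291,187.40.
Operating income = contribution − fixed costs = R$1,291,187.40 − R$770,100 = R$521,087.40.
After interest of R$52,300.00, pre-tax earnings = R$468,787.40.
Degree of combined leverage = contribution ÷ (EBIT − I) = R$1,291,187.40 ÷ R$468,787.40 = 2.7543.
EPS therefore changes by 2.7543 × (-9.4%) = -25.9%.

-25.9%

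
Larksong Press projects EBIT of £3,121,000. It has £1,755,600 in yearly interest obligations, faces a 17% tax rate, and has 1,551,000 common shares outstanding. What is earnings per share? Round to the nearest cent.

Interest = £1,755,600.00, so EBT = £3,121,000 − £1,755,600.00 = £1,365,400.00.
After tax at 17%: net income = £1,365,400.00 × 0.83 = £1,133,282.00.
Per share: £1,133,282.00 / 1,551,000 shares = £0.73.

£0.73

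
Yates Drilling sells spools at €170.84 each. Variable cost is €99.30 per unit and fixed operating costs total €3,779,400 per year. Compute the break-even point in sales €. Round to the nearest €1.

Contribution margin per unit = €170.84 − €99.30 = €71.54, a CM ratio of €71.54 ÷ €170.84 = 0.4188.
Break-even revenue = fixed costs × price ÷ CM = €3,779,400 × €170.84 ÷ €71.54 = €9,025,338.

€9,025,338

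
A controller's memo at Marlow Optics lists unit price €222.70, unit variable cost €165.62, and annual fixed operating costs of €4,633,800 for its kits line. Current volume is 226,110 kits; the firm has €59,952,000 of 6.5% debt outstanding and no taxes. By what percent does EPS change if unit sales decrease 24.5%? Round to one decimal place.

Contribution at this volume is 226,110 × €57.08 = €12,906,358.80.
Subtracting fixed costs: EBIT = €12,906,358.80 − €4,633,800 = €8,272,558.80.
Interest = €3,896,880.00, so EBIT − I = €4,375,678.80.
Degree of combined leverage = contribution ÷ (EBIT − I) = €12,906,358.80 ÷ €4,375,678.80 = 2.9496.
%ΔEPS = DCL × %ΔSales = 2.9496 × -24.5% = -72.3%.

-72.3%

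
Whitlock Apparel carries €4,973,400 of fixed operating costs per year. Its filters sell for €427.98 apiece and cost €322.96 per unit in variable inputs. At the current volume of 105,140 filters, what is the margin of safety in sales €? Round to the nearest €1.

€24,730,099

Unit CM = price − variable cost = €427.98 − €322.96 = €105.02. Break-even units = €4,973,400 ÷ €105.02 = 47,356.69; break-even revenue = 47,356.69 × €427.98 = €20,267,717.88.
Current sales = 105,140 × €427.98 = €44,997,817.20.
Margin of safety = €44,997,817.20 − €20,267,717.88 = €24,730,099.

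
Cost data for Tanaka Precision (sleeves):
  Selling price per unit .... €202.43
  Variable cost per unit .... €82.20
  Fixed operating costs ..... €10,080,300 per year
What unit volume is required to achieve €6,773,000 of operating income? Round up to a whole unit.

140,176 sleeves

Contribution margin per unit = €202.43 − €82.20 = €120.23.
Units = (FC + target) / CM = (€10,080,300 + €6,773,000) / €120.23 = 140,175.50, so 140,176 sleeves.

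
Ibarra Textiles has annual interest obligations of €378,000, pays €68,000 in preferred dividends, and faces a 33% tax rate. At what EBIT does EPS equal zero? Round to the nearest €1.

€479,493

Preferred dividends are paid after tax, so their pre-tax equivalent is €68,000 ÷ (1 − 0.33) = €101,492.54.
EPS = 0 when EBIT covers interest plus the pre-tax preferred burden: €378,000 + €101,492.54 = €479,492.54.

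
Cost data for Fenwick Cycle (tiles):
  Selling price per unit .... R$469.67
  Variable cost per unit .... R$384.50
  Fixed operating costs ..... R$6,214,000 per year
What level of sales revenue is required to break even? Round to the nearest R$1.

CM per unit = R$469.67 − R$384.50 = R$85.17; CM ratio = R$85.17 / R$469.67 = 0.1813.
Break-even sales = FC ÷ CM ratio = R$6,214,000 × R$469.67 / R$85.17 = R$34,267,106.

R$34,267,106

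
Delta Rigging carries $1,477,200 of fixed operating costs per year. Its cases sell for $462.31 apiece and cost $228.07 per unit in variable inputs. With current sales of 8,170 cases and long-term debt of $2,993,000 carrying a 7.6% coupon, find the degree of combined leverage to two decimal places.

Total contribution margin = 8,170 × $234.24 = $1,913,740.80.
EBIT = $1,913,740.80 − $1,477,200 = $436,540.80. Interest = $227,468.00, so EBIT − I = $209,072.80.
DCL = contribution ÷ (EBIT − I) = $1,913,740.80 ÷ $209,072.80 = 9.1535.

9.15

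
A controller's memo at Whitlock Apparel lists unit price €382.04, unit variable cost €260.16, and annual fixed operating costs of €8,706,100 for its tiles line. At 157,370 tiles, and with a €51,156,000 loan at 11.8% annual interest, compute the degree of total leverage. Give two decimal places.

Contribution at this volume is 157,370 × €121.88 = €19,180,255.60.
EBIT = €19,180,255.60 − €8,706,100 = €10,474,155.60. Interest = €6,036,408.00.
DOL = €19,180,255.60 ÷ €10,474,155.60 = 1.8312; DFL = €10,474,155.60 ÷ €4,437,747.60 = 2.3602.
DCL = DOL × DFL = 1.8312 × 2.3602 = 4.3220.

4.32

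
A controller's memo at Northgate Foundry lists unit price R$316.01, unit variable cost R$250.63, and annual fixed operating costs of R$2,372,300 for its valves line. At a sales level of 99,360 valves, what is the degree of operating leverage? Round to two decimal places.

Contribution at this volume is 99,360 × R$65.38 = R$6,496,156.80.
EBIT = R$6,496,156.80 − R$2,372,300 = R$4,123,856.80.
DOL = contribution ÷ EBIT = R$6,496,156.80 ÷ R$4,123,856.80 = 1.5753.

1.58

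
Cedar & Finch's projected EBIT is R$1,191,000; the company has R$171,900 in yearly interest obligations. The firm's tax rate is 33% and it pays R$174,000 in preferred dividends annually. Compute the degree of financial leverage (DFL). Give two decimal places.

1.57

Interest = R$171,900.00.
Pre-tax preferred-dividend burden = R$174,000 ÷ (1 − 0.33) = R$259,701.49.
DFL = EBIT ÷ [EBIT − I − D_p/(1−t)] = R$1,191,000 ÷ [R$1,191,000 − R$171,900.00 − R$259,701.49] = R$1,191,000 ÷ R$759,398.51 = 1.5683.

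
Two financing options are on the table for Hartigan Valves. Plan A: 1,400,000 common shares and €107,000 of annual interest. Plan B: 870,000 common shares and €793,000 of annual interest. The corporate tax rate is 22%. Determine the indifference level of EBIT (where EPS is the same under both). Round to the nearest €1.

€1,919,075

Set EPS_A = EPS_B: (EBIT − €107,000)(1 − 0.22) ÷ 1,400,000 = (EBIT − €793,000)(1 − 0.22) ÷ 870,000.
Cancelling (1 − t) and cross-multiplying: 870,000·(EBIT − 107,000) = 1,400,000·(EBIT − 793,000).
Solving, EBIT = (793,000·1,400,000 − 107,000·870,000) / (1,400,000 − 870,000) = 1,017,110,000,000 / 530,000 = 1,919,075.47.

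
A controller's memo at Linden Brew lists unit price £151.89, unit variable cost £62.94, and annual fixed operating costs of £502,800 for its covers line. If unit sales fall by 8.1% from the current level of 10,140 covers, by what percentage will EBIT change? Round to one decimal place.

Contribution at this volume is 10,140 × £88.95 = £901,953.00.
Operating income = contribution − fixed costs = £901,953.00 − £502,800 = £399,153.00.
So DOL = total CM / EBIT = £901,953.00 / £399,153.00 = 2.2597.
%ΔEBIT = DOL × %ΔSales = 2.2597 × -8.1% = -18.3%.

-18.3%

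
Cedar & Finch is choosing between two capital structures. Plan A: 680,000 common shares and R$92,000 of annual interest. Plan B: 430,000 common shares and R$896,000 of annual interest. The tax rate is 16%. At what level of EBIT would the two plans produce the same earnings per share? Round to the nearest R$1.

R$2,278,880

At indifference, (EBIT − 92,000)(1 − t)/680,000 = (EBIT − 896,000)(1 − t)/430,000.
The (1 − t) factor cancels: (EBIT − 92,000) × 430,000 = (EBIT − 896,000) × 680,000.
EBIT × (680,000 − 430,000) = 896,000 × 680,000 − 92,000 × 430,000 = 569,720,000,000, so EBIT = 569,720,000,000 ÷ 250,000 = 2,278,880.00.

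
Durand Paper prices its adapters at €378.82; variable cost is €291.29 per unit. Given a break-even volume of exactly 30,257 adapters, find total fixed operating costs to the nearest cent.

Contribution margin per unit = €378.82 − €291.29 = €87.53.
Fixed costs = break-even units × CM = 30,257 × €87.53 = €2,648,395.21.

€2,648,395.21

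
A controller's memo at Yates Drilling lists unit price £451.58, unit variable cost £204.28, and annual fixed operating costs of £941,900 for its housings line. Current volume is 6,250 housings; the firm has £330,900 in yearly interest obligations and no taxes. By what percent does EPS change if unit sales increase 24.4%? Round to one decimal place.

Total contribution margin = 6,250 × £247.30 = £1,545,625.00.
Operating income = contribution − fixed costs = £1,545,625.00 − £941,900 = £603,725.00.
Interest = £330,900.00, so EBIT − I = £272,825.00.
DCL = total CM / (EBIT − I) = £1,545,625.00 / £272,825.00 = 5.6653.
EPS therefore changes by 5.6653 × (+24.4%) = +138.2%.

+138.2%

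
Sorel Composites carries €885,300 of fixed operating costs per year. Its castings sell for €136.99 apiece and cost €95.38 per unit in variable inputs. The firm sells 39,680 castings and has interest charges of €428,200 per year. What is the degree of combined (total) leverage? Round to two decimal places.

At 39,680 units, contribution = 39,680 × €41.61 = €1,651,084.80.
Subtracting fixed costs: EBIT = €1,651,084.80 − €885,300 = €765,784.80. Interest = €428,200.00, so EBIT − I = €337,584.80.
Degree of total leverage = total CM / (EBIT − interest) = €1,651,084.80 / €337,584.80 = 4.8909.

4.89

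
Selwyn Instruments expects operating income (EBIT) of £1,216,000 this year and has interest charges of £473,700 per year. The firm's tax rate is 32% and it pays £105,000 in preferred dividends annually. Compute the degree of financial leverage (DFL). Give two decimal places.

Annual interest charges come to £473,700.00.
Pre-tax preferred-dividend burden = £105,000 ÷ (1 − 0.32) = £154,411.76.
DFL = EBIT ÷ [EBIT − I − D_p/(1−t)] = £1,216,000 ÷ [£1,216,000 − £473,700.00 − £154,411.76] = £1,216,000 ÷ £587,888.24 = 2.0684.

2.07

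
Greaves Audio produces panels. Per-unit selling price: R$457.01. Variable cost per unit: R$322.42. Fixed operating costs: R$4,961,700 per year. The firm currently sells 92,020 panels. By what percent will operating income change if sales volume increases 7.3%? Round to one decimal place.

Total contribution margin = 92,020 × R$134.59 = R$12,384,971.80.
EBIT = R$12,384,971.80 − R$4,961,700 = R$7,423,271.80.
DOL = contribution ÷ EBIT = R$12,384,971.80 ÷ R$7,423,271.80 = 1.6684.
Operating income changes by 1.6684 × +7.3% = +12.2%.

+12.2%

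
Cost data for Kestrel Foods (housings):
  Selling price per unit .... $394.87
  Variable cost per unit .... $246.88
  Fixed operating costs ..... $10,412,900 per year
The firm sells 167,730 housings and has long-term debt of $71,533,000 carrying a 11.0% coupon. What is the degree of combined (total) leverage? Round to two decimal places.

Total contribution margin = 167,730 × $147.99 = $24,822,362.70.
EBIT = $24,822,362.70 − $10,412,900 = $14,409,462.70. Interest = $7,868,630.00, so EBIT − I = $6,540,832.70.
Degree of total leverage = total CM / (EBIT − interest) = $24,822,362.70 / $6,540,832.70 = 3.7950.

3.79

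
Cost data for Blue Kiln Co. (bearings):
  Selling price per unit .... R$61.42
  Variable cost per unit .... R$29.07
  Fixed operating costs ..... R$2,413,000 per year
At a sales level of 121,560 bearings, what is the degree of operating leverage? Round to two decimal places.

2.59

At 121,560 units, contribution = 121,560 × R$32.35 = R$3,932,466.00.
Subtracting fixed costs: EBIT = R$3,932,466.00 − R$2,413,000 = R$1,519,466.00.
DOL = contribution ÷ EBIT = R$3,932,466.00 ÷ R$1,519,466.00 = 2.5881.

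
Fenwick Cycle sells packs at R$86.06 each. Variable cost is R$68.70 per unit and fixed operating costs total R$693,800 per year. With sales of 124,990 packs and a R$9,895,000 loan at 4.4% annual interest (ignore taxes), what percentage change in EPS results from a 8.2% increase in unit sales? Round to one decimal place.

+17.1%

Total contribution margin = 124,990 × R$17.36 = R$2,169,826.40.
Operating income = contribution − fixed costs = R$2,169,826.40 − R$693,800 = R$1,476,026.40.
After interest of R$435,380.00, pre-tax earnings = R$1,040,646.40.
DCL = total CM / (EBIT − I) = R$2,169,826.40 / R$1,040,646.40 = 2.0851.
EPS therefore changes by 2.0851 × (+8.2%) = +17.1%.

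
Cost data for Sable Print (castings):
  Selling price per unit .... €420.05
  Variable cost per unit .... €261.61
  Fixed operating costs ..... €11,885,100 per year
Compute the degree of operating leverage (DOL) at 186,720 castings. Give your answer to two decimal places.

1.67

At 186,720 units, contribution = 186,720 × €158.44 = €29,583,916.80.
EBIT = €29,583,916.80 − €11,885,100 = €17,698,816.80.
So DOL = total CM / EBIT = €29,583,916.80 / €17,698,816.80 = 1.6715.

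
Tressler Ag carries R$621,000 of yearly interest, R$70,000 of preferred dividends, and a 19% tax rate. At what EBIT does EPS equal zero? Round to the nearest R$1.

Grossing the preferred dividend up to pre-tax terms: R$70,000 / (1 − 0.19) = R$86,419.75.
EPS = 0 when EBIT covers interest plus the pre-tax preferred burden: R$621,000 + R$86,419.75 = R$707,419.75.

R$707,420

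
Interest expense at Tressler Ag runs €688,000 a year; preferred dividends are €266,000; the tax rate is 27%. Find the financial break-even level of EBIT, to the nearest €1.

€1,052,384

Grossing the preferred dividend up to pre-tax terms: €266,000 / (1 − 0.27) = €364,383.56.
Financial break-even EBIT = interest + D_p ÷ (1 − t) = €688,000 + €364,383.56 = €1,052,383.56.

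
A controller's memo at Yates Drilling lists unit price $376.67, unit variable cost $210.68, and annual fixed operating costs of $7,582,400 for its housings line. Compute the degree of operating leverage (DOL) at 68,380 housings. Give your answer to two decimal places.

Total contribution margin = 68,380 × $165.99 = $11,350,396.20.
EBIT = $11,350,396.20 − $7,582,400 = $3,767,996.20.
DOL = contribution ÷ EBIT = $11,350,396.20 ÷ $3,767,996.20 = 3.0123.

3.01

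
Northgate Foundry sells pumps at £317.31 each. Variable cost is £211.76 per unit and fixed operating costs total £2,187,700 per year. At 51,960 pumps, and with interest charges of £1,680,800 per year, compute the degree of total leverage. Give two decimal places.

3.39

Contribution at this volume is 51,960 × £105.55 = £5,484,378.00.
Operating income = contribution − fixed costs = £5,484,378.00 − £2,187,700 = £3,296,678.00. Interest = £1,680,800.00.
DOL = £5,484,378.00 ÷ £3,296,678.00 = 1.6636; DFL = £3,296,678.00 ÷ £1,615,878.00 = 2.0402.
Combined leverage = 1.6636 × 2.0402 = 3.3941.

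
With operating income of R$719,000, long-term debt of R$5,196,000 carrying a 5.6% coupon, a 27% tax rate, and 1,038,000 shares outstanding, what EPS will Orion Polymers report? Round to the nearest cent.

Pre-tax income = R$719,000 − R$290,976.00 = R$428,024.00.
After tax at 27%: net income = R$428,024.00 × 0.73 = R$312,457.52.
EPS = R$312,457.52 ÷ 1,038,000 = R$0.30.

R$0.30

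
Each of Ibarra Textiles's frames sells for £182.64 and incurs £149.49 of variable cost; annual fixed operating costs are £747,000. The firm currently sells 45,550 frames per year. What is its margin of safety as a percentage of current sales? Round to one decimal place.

Each unit contributes £182.64 − £149.49 = £33.15. Break-even units = £747,000 ÷ £33.15 = 22,533.94; break-even revenue = 22,533.94 × £182.64 = £4,115,598.19.
Current sales = 45,550 × £182.64 = £8,319,252.00.
Margin of safety = (£8,319,252.00 − £4,115,598.19) ÷ £8,319,252.00 = 50.5%.

50.5%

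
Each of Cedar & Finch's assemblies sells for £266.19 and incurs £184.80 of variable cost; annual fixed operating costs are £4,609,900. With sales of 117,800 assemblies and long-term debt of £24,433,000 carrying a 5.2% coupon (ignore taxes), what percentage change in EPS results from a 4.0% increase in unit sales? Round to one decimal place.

+10.3%

At 117,800 units, contribution = 117,800 × £81.39 = £9,587,742.00.
Subtracting fixed costs: EBIT = £9,587,742.00 − £4,609,900 = £4,977,842.00.
Interest = £1,270,516.00, so EBIT − I = £3,707,326.00.
Degree of combined leverage = contribution ÷ (EBIT − I) = £9,587,742.00 ÷ £3,707,326.00 = 2.5862.
EPS therefore changes by 2.5862 × (+4.0%) = +10.3%.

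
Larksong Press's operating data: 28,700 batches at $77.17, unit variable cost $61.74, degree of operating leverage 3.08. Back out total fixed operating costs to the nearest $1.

At 28,700 units, contribution = 28,700 × $15.43 = $442,841.00.
DOL = contribution / EBIT, so EBIT = $442,841.00 / 3.08 = $143,779.55.
And FC = contribution − EBIT = $442,841.00 − $143,779.55 = $299,061.

$299,061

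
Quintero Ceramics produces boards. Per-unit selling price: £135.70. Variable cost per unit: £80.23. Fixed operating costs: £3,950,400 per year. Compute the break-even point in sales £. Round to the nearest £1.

£9,664,130

Contribution margin per unit = £135.70 − £80.23 = £55.47, a CM ratio of £55.47 ÷ £135.70 = 0.4088.
Break-even sales = FC ÷ CM ratio = £3,950,400 × £135.70 / £55.47 = £9,664,130.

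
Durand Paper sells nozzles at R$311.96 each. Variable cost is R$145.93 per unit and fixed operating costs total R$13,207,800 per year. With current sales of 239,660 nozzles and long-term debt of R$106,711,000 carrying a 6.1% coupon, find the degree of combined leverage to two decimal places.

1.98

Total contribution margin = 239,660 × R$166.03 = R$39,790,749.80.
EBIT = R$39,790,749.80 − R$13,207,800 = R$26,582,949.80. Interest = R$6,509,371.00.
DOL = R$39,790,749.80 ÷ R$26,582,949.80 = 1.4969; DFL = R$26,582,949.80 ÷ R$20,073,578.80 = 1.3243.
Combined leverage = 1.4969 × 1.3243 = 1.9823.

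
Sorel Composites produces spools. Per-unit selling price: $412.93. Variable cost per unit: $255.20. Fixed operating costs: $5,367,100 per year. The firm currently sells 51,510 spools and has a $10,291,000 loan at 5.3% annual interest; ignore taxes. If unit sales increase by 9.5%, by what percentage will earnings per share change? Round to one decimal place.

Total contribution margin = 51,510 × $157.73 = $8,124,672.30.
Subtracting fixed costs: EBIT = $8,124,672.30 − $5,367,100 = $2,757,572.30.
After interest of $545,423.00, pre-tax earnings = $2,212,149.30.
DCL = total CM / (EBIT − I) = $8,124,672.30 / $2,212,149.30 = 3.6728.
%ΔEPS = DCL × %ΔSales = 3.6728 × +9.5% = +34.9%.

+34.9%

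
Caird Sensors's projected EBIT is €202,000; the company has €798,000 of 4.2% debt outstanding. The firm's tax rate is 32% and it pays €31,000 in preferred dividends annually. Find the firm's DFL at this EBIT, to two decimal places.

Interest = €33,516.00.
Pre-tax preferred-dividend burden = €31,000 ÷ (1 − 0.32) = €45,588.24.
DFL = EBIT ÷ [EBIT − I − D_p/(1−t)] = €202,000 ÷ [€202,000 − €33,516.00 − €45,588.24] = €202,000 ÷ €122,895.76 = 1.6437.

1.64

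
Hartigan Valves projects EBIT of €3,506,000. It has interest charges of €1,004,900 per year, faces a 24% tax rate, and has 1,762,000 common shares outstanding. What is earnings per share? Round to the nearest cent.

€1.08

Pre-tax income = €3,506,000 − €1,004,900.00 = €2,501,100.00.
Net income = €2,501,100.00 × (1 − 0.24) = €1,900,836.00.
Per share: €1,900,836.00 / 1,762,000 shares = €1.08.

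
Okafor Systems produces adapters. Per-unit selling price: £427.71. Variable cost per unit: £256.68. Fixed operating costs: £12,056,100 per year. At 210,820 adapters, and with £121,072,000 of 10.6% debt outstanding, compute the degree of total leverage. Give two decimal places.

3.23

Contribution at this volume is 210,820 × £171.03 = £36,056,544.60.
Operating income = contribution − fixed costs = £36,056,544.60 − £12,056,100 = £24,000,444.60. Interest = £12,833,632.00.
DOL = £36,056,544.60 ÷ £24,000,444.60 = 1.5023; DFL = £24,000,444.60 ÷ £11,166,812.60 = 2.1493.
Combined leverage = 1.5023 × 2.1493 = 3.2289.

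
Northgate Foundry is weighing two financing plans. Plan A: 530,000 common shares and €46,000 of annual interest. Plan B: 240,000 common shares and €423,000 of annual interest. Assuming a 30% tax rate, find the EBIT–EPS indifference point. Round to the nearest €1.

€735,000

At indifference, (EBIT − 46,000)(1 − t)/530,000 = (EBIT − 423,000)(1 − t)/240,000.
Cancelling (1 − t) and cross-multiplying: 240,000·(EBIT − 46,000) = 530,000·(EBIT − 423,000).
Solving, EBIT = (423,000·530,000 − 46,000·240,000) / (530,000 − 240,000) = 213,150,000,000 / 290,000 = 735,000.00.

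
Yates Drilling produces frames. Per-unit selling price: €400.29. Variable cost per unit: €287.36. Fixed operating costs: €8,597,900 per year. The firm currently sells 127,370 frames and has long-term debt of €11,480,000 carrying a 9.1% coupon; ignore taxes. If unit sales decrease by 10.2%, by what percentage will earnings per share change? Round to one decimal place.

-30.9%

At 127,370 units, contribution = 127,370 × €112.93 = €14,383,894.10.
Subtracting fixed costs: EBIT = €14,383,894.10 − €8,597,900 = €5,785,994.10.
Interest = €1,044,680.00, so EBIT − I = €4,741,314.10.
Degree of combined leverage = contribution ÷ (EBIT − I) = €14,383,894.10 ÷ €4,741,314.10 = 3.0337.
EPS therefore changes by 3.0337 × (-10.2%) = -30.9%.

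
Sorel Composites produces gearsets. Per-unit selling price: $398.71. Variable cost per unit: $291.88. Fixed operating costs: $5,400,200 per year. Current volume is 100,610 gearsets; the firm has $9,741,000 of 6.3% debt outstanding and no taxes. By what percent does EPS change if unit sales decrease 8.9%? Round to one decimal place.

-20.2%

Contribution at this volume is 100,610 × $106.83 = $10,748,166.30.
Operating income = contribution − fixed costs = $10,748,166.30 − $5,400,200 = $5,347,966.30.
Interest = $613,683.00, so EBIT − I = $4,734,283.30.
DCL = total CM / (EBIT − I) = $10,748,166.30 / $4,734,283.30 = 2.2703.
EPS therefore changes by 2.2703 × (-8.9%) = -20.2%.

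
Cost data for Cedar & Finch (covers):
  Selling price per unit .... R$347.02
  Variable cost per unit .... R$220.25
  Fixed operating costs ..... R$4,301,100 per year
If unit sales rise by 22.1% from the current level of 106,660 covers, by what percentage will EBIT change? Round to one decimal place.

+32.4%

Total contribution margin = 106,660 × R$126.77 = R$13,521,288.20.
EBIT = R$13,521,288.20 − R$4,301,100 = R$9,220,188.20.
DOL = contribution ÷ EBIT = R$13,521,288.20 ÷ R$9,220,188.20 = 1.4665.
%ΔEBIT = DOL × %ΔSales = 1.4665 × +22.1% = +32.4%.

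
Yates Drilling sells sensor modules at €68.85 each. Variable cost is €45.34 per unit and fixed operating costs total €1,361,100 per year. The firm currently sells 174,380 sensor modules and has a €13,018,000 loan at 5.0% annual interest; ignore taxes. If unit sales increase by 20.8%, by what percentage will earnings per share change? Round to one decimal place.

At 174,380 units, contribution = 174,380 × €23.51 = €4,099,673.80.
EBIT = €4,099,673.80 − €1,361,100 = €2,738,573.80.
After interest of €650,900.00, pre-tax earnings = €2,087,673.80.
Degree of combined leverage = contribution ÷ (EBIT − I) = €4,099,673.80 ÷ €2,087,673.80 = 1.9638.
EPS therefore changes by 1.9638 × (+20.8%) = +40.8%.

+40.8%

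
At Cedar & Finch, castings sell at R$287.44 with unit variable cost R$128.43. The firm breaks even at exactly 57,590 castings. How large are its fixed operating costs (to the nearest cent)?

R$9,157,385.90

Each unit contributes R$287.44 − R$128.43 = R$159.01.
Since BE = FC / CM, FC = 57,590 × R$159.01 = R$9,157,385.90.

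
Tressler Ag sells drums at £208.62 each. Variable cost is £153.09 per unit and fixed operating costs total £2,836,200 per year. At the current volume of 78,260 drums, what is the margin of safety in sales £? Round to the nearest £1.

Each unit contributes £208.62 − £153.09 = £55.53. Break-even units = £2,836,200 ÷ £55.53 = 51,075.09; break-even revenue = 51,075.09 × £208.62 = £10,655,286.22.
Actual sales revenue = 78,260 × £208.62 = £16,326,601.20.
Margin of safety = £16,326,601.20 − £10,655,286.22 = £5,671,315.

£5,671,315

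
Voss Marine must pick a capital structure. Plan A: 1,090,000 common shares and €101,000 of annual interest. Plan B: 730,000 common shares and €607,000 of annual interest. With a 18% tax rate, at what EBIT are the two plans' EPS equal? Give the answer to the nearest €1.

Set EPS_A = EPS_B: (EBIT − €101,000)(1 − 0.18) ÷ 1,090,000 = (EBIT − €607,000)(1 − 0.18) ÷ 730,000.
The (1 − t) factor cancels: (EBIT − 101,000) × 730,000 = (EBIT − 607,000) × 1,090,000.
Solving, EBIT = (607,000·1,090,000 − 101,000·730,000) / (1,090,000 − 730,000) = 587,900,000,000 / 360,000 = 1,633,055.56.

€1,633,056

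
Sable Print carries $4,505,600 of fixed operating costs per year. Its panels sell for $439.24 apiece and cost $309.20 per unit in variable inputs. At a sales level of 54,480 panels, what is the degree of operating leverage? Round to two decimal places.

Total contribution margin = 54,480 × $130.04 = $7,084,579.20.
Operating income = contribution − fixed costs = $7,084,579.20 − $4,505,600 = $2,578,979.20.
So DOL = total CM / EBIT = $7,084,579.20 / $2,578,979.20 = 2.7470.

2.75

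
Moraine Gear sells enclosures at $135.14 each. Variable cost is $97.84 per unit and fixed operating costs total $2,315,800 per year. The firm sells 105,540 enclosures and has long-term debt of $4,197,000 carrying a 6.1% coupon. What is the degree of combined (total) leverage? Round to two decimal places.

2.88

Contribution at this volume is 105,540 × $37.30 = $3,936,642.00.
EBIT = $3,936,642.00 − $2,315,800 = $1,620,842.00. Interest = $256,017.00, so EBIT − I = $1,364,825.00.
Degree of total leverage = total CM / (EBIT − interest) = $3,936,642.00 / $1,364,825.00 = 2.8844.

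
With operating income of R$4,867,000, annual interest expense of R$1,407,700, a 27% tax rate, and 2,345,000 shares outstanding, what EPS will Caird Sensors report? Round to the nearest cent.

Pre-tax income = R$4,867,000 − R$1,407,700.00 = R$3,459,300.00.
Net income = R$3,459,300.00 × (1 − 0.27) = R$2,525,289.00.
EPS = R$2,525,289.00 ÷ 2,345,000 = R$1.08.

R$1.08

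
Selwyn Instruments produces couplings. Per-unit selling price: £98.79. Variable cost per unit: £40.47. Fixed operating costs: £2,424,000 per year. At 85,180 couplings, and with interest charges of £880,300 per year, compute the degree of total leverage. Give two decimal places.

Total contribution margin = 85,180 × £58.32 = £4,967,697.60.
EBIT = £4,967,697.60 − £2,424,000 = £2,543,697.60. Interest = £880,300.00, so EBIT − I = £1,663,397.60.
DCL = contribution ÷ (EBIT − I) = £4,967,697.60 ÷ £1,663,397.60 = 2.9865.

2.99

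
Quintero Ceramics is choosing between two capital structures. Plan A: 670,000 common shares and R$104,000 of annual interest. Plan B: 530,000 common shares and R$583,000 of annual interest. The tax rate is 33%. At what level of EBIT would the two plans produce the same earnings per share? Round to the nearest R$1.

R$2,396,357

Set EPS_A = EPS_B: (EBIT − R$104,000)(1 − 0.33) ÷ 670,000 = (EBIT − R$583,000)(1 − 0.33) ÷ 530,000.
Cancelling (1 − t) and cross-multiplying: 530,000·(EBIT − 104,000) = 670,000·(EBIT − 583,000).
Solving, EBIT = (583,000·670,000 − 104,000·530,000) / (670,000 − 530,000) = 335,490,000,000 / 140,000 = 2,396,357.14.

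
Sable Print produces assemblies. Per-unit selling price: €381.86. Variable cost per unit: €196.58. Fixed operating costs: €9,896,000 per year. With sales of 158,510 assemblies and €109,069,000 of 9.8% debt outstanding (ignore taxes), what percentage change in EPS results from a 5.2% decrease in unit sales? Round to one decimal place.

-17.4%

At 158,510 units, contribution = 158,510 × €185.28 = €29,368,732.80.
Operating income = contribution − fixed costs = €29,368,732.80 − €9,896,000 = €19,472,732.80.
Interest = €10,688,762.00, so EBIT − I = €8,783,970.80.
DCL = total CM / (EBIT − I) = €29,368,732.80 / €8,783,970.80 = 3.3434.
EPS therefore changes by 3.3434 × (-5.2%) = -17.4%.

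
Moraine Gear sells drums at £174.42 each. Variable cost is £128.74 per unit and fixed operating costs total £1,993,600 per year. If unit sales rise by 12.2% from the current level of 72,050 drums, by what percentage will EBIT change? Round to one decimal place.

Total contribution margin = 72,050 × £45.68 = £3,291,244.00.
Subtracting fixed costs: EBIT = £3,291,244.00 − £1,993,600 = £1,297,644.00.
So DOL = total CM / EBIT = £3,291,244.00 / £1,297,644.00 = 2.5363.
Operating income changes by 2.5363 × +12.2% = +30.9%.

+30.9%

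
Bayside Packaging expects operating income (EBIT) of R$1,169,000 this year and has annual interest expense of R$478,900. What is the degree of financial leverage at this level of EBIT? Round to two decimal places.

Interest = R$478,900.00.
Degree of financial leverage = EBIT / (EBIT − interest) = R$1,169,000 / R$690,100.00 = 1.6940.

1.69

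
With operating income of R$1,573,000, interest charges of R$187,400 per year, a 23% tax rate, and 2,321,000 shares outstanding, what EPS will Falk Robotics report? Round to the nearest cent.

Pre-tax income = R$1,573,000 − R$187,400.00 = R$1,385,600.00.
Net income = R$1,385,600.00 × (1 − 0.23) = R$1,066,912.00.
Per share: R$1,066,912.00 / 2,321,000 shares = R$0.46.

R$0.46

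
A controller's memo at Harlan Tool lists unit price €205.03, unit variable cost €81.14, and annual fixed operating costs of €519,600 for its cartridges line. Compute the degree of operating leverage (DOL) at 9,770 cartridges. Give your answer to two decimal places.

1.75

Contribution at this volume is 9,770 × €123.89 = €1,210,405.30.
Operating income = contribution − fixed costs = €1,210,405.30 − €519,600 = €690,805.30.
So DOL = total CM / EBIT = €1,210,405.30 / €690,805.30 = 1.7522.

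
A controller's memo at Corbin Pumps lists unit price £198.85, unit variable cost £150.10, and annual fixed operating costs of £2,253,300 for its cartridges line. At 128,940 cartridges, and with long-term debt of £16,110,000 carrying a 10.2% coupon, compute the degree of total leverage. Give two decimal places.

2.63

Contribution at this volume is 128,940 × £48.75 = £6,285,825.00.
Operating income = contribution − fixed costs = £6,285,825.00 − £2,253,300 = £4,032,525.00. Interest = £1,643,220.00.
DOL = £6,285,825.00 ÷ £4,032,525.00 = 1.5588; DFL = £4,032,525.00 ÷ £2,389,305.00 = 1.6877.
DCL = DOL × DFL = 1.5588 × 1.6877 = 2.6308.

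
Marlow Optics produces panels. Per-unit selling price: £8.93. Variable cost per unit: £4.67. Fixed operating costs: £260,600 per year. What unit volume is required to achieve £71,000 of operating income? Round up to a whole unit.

Each unit contributes £8.93 − £4.67 = £4.26.
Need Q such that Q × £4.26 − £260,600 = £71,000, i.e. Q = £331,600 / £4.26 = 77,840.38 → 77,841.

77,841 panels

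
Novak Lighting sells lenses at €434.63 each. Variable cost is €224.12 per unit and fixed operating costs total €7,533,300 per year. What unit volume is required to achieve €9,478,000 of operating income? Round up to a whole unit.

Unit CM = price − variable cost = €434.63 − €224.12 = €210.51.
Need Q such that Q × €210.51 − €7,533,300 = €9,478,000, i.e. Q = €17,011,300 / €210.51 = 80,809.94 → 80,810.

80,810 lenses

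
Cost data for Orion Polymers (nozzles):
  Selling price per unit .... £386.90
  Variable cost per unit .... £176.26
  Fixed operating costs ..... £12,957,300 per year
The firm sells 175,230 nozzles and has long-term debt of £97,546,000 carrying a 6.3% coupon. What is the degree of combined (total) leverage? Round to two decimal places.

2.07

At 175,230 units, contribution = 175,230 × £210.64 = £36,910,447.20.
Subtracting fixed costs: EBIT = £36,910,447.20 − £12,957,300 = £23,953,147.20. Interest = £6,145,398.00.
DOL = £36,910,447.20 ÷ £23,953,147.20 = 1.5409; DFL = £23,953,147.20 ÷ £17,807,749.20 = 1.3451.
DCL = DOL × DFL = 1.5409 × 1.3451 = 2.0727.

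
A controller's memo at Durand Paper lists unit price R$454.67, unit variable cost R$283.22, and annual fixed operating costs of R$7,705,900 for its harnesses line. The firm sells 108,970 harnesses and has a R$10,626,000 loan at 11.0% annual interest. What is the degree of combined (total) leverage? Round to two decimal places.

1.90

Total contribution margin = 108,970 × R$171.45 = R$18,682,906.50.
Operating income = contribution − fixed costs = R$18,682,906.50 − R$7,705,900 = R$10,977,006.50. Interest = R$1,168,860.00, so EBIT − I = R$9,808,146.50.
Degree of total leverage = total CM / (EBIT − interest) = R$18,682,906.50 / R$9,808,146.50 = 1.9048.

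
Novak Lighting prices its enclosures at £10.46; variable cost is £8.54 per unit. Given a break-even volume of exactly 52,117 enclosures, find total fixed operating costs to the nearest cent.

£100,064.64

Unit CM = price − variable cost = £10.46 − £8.54 = £1.92.
Fixed costs = break-even units × CM = 52,117 × £1.92 = £100,064.64.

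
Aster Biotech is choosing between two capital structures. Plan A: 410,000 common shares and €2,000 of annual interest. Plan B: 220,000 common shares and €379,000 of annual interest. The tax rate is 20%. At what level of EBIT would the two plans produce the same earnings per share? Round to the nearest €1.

€815,526

At indifference, (EBIT − 2,000)(1 − t)/410,000 = (EBIT − 379,000)(1 − t)/220,000.
Cancelling (1 − t) and cross-multiplying: 220,000·(EBIT − 2,000) = 410,000·(EBIT − 379,000).
EBIT × (410,000 − 220,000) = 379,000 × 410,000 − 2,000 × 220,000 = 154,950,000,000, so EBIT = 154,950,000,000 ÷ 190,000 = 815,526.32.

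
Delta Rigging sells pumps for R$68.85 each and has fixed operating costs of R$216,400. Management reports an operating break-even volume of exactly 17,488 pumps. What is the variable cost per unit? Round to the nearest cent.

R$56.48

Contribution per unit must be FC / Q = R$216,400 / 17,488 = R$12.3742.
Hence VC = price − CM = R$68.85 − R$12.3742 = R$56.48.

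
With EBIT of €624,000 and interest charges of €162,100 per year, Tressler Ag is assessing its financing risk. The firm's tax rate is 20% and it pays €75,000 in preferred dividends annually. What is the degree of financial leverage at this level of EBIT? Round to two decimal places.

Interest = €162,100.00.
Preferred dividends grossed up pre-tax: €75,000 / (1 − 0.20) = €93,750.00.
DFL = EBIT ÷ [EBIT − I − D_p/(1−t)] = €624,000 ÷ [€624,000 − €162,100.00 − €93,750.00] = €624,000 ÷ €368,150.00 = 1.6950.

1.69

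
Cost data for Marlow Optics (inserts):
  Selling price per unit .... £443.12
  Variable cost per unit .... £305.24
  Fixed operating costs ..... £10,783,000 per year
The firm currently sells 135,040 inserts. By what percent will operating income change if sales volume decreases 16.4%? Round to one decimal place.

Contribution at this volume is 135,040 × £137.88 = £18,619,315.20.
Subtracting fixed costs: EBIT = £18,619,315.20 − £10,783,000 = £7,836,315.20.
Degree of operating leverage = £18,619,315.20 / £7,836,315.20 = 2.3760.
Operating income changes by 2.3760 × -16.4% = -39.0%.

-39.0%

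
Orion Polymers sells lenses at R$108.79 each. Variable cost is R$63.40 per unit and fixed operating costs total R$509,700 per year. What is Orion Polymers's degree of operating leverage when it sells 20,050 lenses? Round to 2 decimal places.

2.27

Contribution at this volume is 20,050 × R$45.39 = R$910,069.50.
EBIT = R$910,069.50 − R$509,700 = R$400,369.50.
So DOL = total CM / EBIT = R$910,069.50 / R$400,369.50 = 2.2731.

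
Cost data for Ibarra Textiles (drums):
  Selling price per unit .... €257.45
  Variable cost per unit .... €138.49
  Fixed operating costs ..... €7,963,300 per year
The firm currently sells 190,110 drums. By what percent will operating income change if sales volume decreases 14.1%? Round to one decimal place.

Total contribution margin = 190,110 × €118.96 = €22,615,485.60.
EBIT = €22,615,485.60 − €7,963,300 = €14,652,185.60.
So DOL = total CM / EBIT = €22,615,485.60 / €14,652,185.60 = 1.5435.
So EBIT moves 1.5435 × (-14.1%) = -21.8%.

-21.8%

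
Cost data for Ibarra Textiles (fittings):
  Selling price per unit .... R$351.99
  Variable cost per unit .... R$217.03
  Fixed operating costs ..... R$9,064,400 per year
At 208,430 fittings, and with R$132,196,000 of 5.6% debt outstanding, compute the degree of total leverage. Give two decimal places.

2.41

Contribution at this volume is 208,430 × R$134.96 = R$28,129,712.80.
EBIT = R$28,129,712.80 − R$9,064,400 = R$19,065,312.80. Interest = R$7,402,976.00, so EBIT − I = R$11,662,336.80.
DCL = contribution ÷ (EBIT − I) = R$28,129,712.80 ÷ R$11,662,336.80 = 2.4120.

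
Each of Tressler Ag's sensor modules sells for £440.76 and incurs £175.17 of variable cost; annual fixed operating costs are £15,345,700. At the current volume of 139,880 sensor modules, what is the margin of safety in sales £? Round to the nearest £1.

£36,186,546

Each unit contributes £440.76 − £175.17 = £265.59. Break-even units = £15,345,700 ÷ £265.59 = 57,779.66; break-even revenue = 57,779.66 × £440.76 = £25,466,963.11.
Actual sales revenue = 139,880 × £440.76 = £61,653,508.80.
Margin of safety = £61,653,508.80 − £25,466,963.11 = £36,186,546.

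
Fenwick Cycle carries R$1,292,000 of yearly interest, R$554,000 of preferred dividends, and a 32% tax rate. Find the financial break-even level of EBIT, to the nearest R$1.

R$2,106,706

Preferred dividends are paid after tax, so their pre-tax equivalent is R$554,000 ÷ (1 − 0.32) = R$814,705.88.
EPS = 0 when EBIT covers interest plus the pre-tax preferred burden: R$1,292,000 + R$814,705.88 = R$2,106,705.88.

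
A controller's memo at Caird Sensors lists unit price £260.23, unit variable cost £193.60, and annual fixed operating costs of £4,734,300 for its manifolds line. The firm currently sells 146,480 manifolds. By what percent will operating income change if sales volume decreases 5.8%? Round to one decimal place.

At 146,480 units, contribution = 146,480 × £66.63 = £9,759,962.40.
EBIT = £9,759,962.40 − £4,734,300 = £5,025,662.40.
Degree of operating leverage = £9,759,962.40 / £5,025,662.40 = 1.9420.
Operating income changes by 1.9420 × -5.8% = -11.3%.

-11.3%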